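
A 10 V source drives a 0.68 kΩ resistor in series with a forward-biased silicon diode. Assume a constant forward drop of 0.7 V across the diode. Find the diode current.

KVL around the loop: 10 = V_D + I·R = 0.7 + I × 0.68 kΩ.
So I = (10 − 0.7) / 0.68 kΩ = 9.3 / 0.68 = 13.7 mA.

I ≈ 14 mA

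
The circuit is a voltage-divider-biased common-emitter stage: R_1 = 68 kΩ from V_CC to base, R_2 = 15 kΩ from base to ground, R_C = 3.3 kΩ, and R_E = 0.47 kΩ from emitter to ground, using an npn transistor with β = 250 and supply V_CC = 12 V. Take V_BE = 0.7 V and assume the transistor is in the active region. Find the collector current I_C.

I_C ≈ 2.8 mA

Thevenize the base divider: V_Th = V_CC·R_2/(R_1+R_2) = 12×15/83 = 2.17 V, R_Th = R_1‖R_2 = 12.3 kΩ.
Base-emitter loop: V_Th = I_B·R_Th + V_BE + (β+1)I_B·R_E, so I_B = (2.17 − 0.7) / (12.3 + 251×0.47) = 0.0113 mA.
I_C = β·I_B = 250×0.0113 = 2.82 mA, and I_E = (β+1)I_B = 2.83 mA.
V_CE = V_CC − I_C·R_C − I_E·R_E = 12 − 2.82×3.3 − 2.83×0.47 = 1.37 V.
V_CE = 1.37 V > 0.2 V confirms active-region operation.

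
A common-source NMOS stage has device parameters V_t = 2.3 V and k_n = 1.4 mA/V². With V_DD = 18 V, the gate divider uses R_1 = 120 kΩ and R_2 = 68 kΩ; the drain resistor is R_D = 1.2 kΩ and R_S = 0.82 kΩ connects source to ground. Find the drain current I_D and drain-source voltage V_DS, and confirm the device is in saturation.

I_D ≈ 2.7 mA, V_DS ≈ 12 V

V_G = V_DD·R_2/(R_1+R_2) = 18×68/188 = 6.51 V.
Assume saturation: I_D = (k_n/2)(V_GS − V_t)² with V_GS = V_G − I_D·R_S = 6.51 − 0.82·I_D.
Substituting gives 0.471·I_D² − 5.83·I_D + 12.4 = 0, with roots I_D = 2.73 or 9.67 mA.
The root I_D = 9.67 mA gives V_GS = -1.42 V ≤ V_t, so take I_D = 2.73 mA.
Then V_GS = 4.27 V and V_DS = V_DD − I_D(R_D+R_S) = 18 − 2.73×2.02 = 12.5 V.
Saturation requires V_DS ≥ V_GS − V_t = 1.97 V; 12.5 ≥ 1.97 ✓.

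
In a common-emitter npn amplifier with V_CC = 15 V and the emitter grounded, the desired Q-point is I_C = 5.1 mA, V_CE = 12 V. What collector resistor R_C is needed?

Collector loop: V_CC = I_C·R_C + V_CE.
R_C = (V_CC − V_CE)/I_C = (15 − 12)/5.1 = 0.588 kΩ.

R_C ≈ 0.59 kΩ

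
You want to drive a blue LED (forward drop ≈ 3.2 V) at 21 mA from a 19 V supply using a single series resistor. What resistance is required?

R ≈ 0.75 kΩ

The resistor drops V_S − V_D = 19 − 3.2 = 15.8 V at 21 mA.
R = 15.8 V / 21 mA = 0.752 kΩ.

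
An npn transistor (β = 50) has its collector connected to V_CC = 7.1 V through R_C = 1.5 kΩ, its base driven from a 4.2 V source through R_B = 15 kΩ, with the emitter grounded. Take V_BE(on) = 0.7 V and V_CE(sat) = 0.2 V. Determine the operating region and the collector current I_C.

saturation; I_C ≈ 4.6 mA

Assume active: I_B = (4.2 − 0.7)/15 = 0.233 mA, giving I_C = β·I_B = 11.7 mA.
But then V_CE = 7.1 − 11.7×1.5 = -10.4 V < V_CE(sat) = 0.2 V — impossible in the active region.
So the transistor is saturated. With V_CE = 0.2 V, I_C = (V_CC − 0.2)/R_C = 6.9/1.5 = 4.6 mA.
Check: β·I_B = 11.7 mA > I_C = 4.6 mA, confirming saturation.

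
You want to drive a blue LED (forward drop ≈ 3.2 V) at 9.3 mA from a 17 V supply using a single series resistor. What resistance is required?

The resistor drops V_S − V_D = 17 − 3.2 = 13.8 V at 9.3 mA.
R = 13.8 V / 9.3 mA = 1.48 kΩ.

R ≈ 1.5 kΩ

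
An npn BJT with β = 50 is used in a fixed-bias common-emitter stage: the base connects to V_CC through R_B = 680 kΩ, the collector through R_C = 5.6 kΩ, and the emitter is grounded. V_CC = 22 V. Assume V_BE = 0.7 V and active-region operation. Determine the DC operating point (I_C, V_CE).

Base loop: V_CC = I_B·R_B + V_BE, so I_B = (22 − 0.7)/680 kΩ = 0.0313 mA.
In the active region I_C = β·I_B = 50 × 0.0313 = 1.57 mA.
Collector loop: V_CE = V_CC − I_C·R_C = 22 − 1.57×5.6 = 13.2 V.
Since V_CE = 13.2 V > V_CE(sat) ≈ 0.2 V, the transistor is in the active region as assumed.

I_C ≈ 1.6 mA, V_CE ≈ 13 V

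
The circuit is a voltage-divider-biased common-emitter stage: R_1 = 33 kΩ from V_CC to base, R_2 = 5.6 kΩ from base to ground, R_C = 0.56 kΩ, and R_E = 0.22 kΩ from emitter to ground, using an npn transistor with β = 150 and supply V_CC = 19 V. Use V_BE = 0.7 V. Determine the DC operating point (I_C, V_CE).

Thevenize the base divider: V_Th = V_CC·R_2/(R_1+R_2) = 19×5.6/38.6 = 2.76 V, R_Th = R_1‖R_2 = 4.79 kΩ.
Base-emitter loop: V_Th = I_B·R_Th + V_BE + (β+1)I_B·R_E, so I_B = (2.76 − 0.7) / (4.79 + 151×0.22) = 0.0541 mA.
I_C = β·I_B = 150×0.0541 = 8.12 mA, and I_E = (β+1)I_B = 8.17 mA.
V_CE = V_CC − I_C·R_C − I_E·R_E = 19 − 8.12×0.56 − 8.17×0.22 = 12.7 V.
V_CE = 12.7 V > 0.2 V confirms active-region operation.

I_C ≈ 8.1 mA, V_CE ≈ 13 V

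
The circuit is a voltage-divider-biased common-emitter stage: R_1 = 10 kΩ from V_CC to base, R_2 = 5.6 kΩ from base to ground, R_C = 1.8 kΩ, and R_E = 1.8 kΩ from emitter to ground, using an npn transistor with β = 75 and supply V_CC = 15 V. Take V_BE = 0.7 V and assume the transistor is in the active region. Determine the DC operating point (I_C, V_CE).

Thevenize the base divider: V_Th = V_CC·R_2/(R_1+R_2) = 15×5.6/15.6 = 5.38 V, R_Th = R_1‖R_2 = 3.59 kΩ.
Base-emitter loop: V_Th = I_B·R_Th + V_BE + (β+1)I_B·R_E, so I_B = (5.38 − 0.7) / (3.59 + 76×1.8) = 0.0334 mA.
I_C = β·I_B = 75×0.0334 = 2.5 mA, and I_E = (β+1)I_B = 2.54 mA.
V_CE = V_CC − I_C·R_C − I_E·R_E = 15 − 2.5×1.8 − 2.54×1.8 = 5.93 V.
V_CE = 5.93 V > 0.2 V confirms active-region operation.

I_C ≈ 2.5 mA, V_CE ≈ 5.9 V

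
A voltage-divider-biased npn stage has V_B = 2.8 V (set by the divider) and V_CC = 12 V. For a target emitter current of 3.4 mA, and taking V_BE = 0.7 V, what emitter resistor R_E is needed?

V_E = V_B − V_BE = 2.8 − 0.7 = 2.1 V.
R_E = V_E / I_E = 2.1 / 3.4 = 0.618 kΩ.

R_E ≈ 0.62 kΩ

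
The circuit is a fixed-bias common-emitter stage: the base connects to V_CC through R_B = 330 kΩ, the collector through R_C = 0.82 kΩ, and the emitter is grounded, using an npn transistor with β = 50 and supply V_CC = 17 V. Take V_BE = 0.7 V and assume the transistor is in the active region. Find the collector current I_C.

I_C ≈ 2.5 mA

Base loop: V_CC = I_B·R_B + V_BE, so I_B = (17 − 0.7)/330 kΩ = 0.0494 mA.
In the active region I_C = β·I_B = 50 × 0.0494 = 2.47 mA.
Collector loop: V_CE = V_CC − I_C·R_C = 17 − 2.47×0.82 = 15 V.
Since V_CE = 15 V > V_CE(sat) ≈ 0.2 V, the transistor is in the active region as assumed.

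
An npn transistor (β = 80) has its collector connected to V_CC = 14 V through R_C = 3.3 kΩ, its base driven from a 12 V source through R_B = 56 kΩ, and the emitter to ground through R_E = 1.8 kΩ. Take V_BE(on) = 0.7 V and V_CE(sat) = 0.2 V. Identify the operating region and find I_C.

Assume active: I_B = (12 − 0.7)/(56 + 81×1.8) = 0.056 mA, I_C = β·I_B = 4.48 mA.
Then V_CE = 14 − 4.48×3.3 − 4.54×1.8 = -8.95 V < 0.2 V — the active assumption fails.
Re-solve with V_CE = 0.2 V. KCL at the emitter: V_E/R_E = (V_BB−0.7−V_E)/R_B + (V_CC−0.2−V_E)/R_C, giving V_E = 5 V.
I_C = (V_CC − 0.2 − V_E)/R_C = (13.8 − 5)/3.3 = 2.67 mA.
Check: I_B = (11.3 − 5)/56 = 0.112 mA, and β·I_B = 9 mA > I_C, confirming saturation.

saturation; I_C ≈ 2.7 mA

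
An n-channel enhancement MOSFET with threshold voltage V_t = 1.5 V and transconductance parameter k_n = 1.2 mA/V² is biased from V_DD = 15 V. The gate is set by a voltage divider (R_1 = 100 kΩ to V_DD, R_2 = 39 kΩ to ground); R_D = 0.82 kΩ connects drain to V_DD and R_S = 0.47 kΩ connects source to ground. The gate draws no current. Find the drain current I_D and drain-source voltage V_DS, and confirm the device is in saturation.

I_D ≈ 1.9 mA, V_DS ≈ 12 V

V_G = V_DD·R_2/(R_1+R_2) = 15×39/139 = 4.21 V.
Assume saturation: I_D = (k_n/2)(V_GS − V_t)² with V_GS = V_G − I_D·R_S = 4.21 − 0.47·I_D.
Substituting gives 0.133·I_D² − 2.53·I_D + 4.4 = 0, with roots I_D = 1.94 or 17.1 mA.
The root I_D = 17.1 mA gives V_GS = -3.84 V ≤ V_t, so take I_D = 1.94 mA.
Then V_GS = 3.3 V and V_DS = V_DD − I_D(R_D+R_S) = 15 − 1.94×1.29 = 12.5 V.
Saturation requires V_DS ≥ V_GS − V_t = 1.8 V; 12.5 ≥ 1.8 ✓.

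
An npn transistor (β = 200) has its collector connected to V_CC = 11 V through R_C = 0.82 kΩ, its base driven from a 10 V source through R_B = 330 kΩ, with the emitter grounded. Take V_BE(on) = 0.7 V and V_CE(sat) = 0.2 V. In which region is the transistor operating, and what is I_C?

Assume active. Base-emitter loop: I_B = (V_BB − V_BE)/R_B = (10 − 0.7)/330 = 0.0282 mA.
I_C = β·I_B = 200×0.0282 = 5.64 mA.
V_CE = V_CC − I_C·R_C = 11 − 5.64×0.82 = 6.38 V > V_CE(sat), so the active-region assumption holds.

active; I_C ≈ 5.6 mA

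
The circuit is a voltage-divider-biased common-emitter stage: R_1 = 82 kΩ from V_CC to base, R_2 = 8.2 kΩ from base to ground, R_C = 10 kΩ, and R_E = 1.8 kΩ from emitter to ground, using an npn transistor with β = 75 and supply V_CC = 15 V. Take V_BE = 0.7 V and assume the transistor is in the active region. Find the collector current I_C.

I_C ≈ 0.35 mA

Thevenize the base divider: V_Th = V_CC·R_2/(R_1+R_2) = 15×8.2/90.2 = 1.36 V, R_Th = R_1‖R_2 = 7.45 kΩ.
Base-emitter loop: V_Th = I_B·R_Th + V_BE + (β+1)I_B·R_E, so I_B = (1.36 − 0.7) / (7.45 + 76×1.8) = 0.0046 mA.
I_C = β·I_B = 75×0.0046 = 0.345 mA, and I_E = (β+1)I_B = 0.35 mA.
V_CE = V_CC − I_C·R_C − I_E·R_E = 15 − 0.345×10 − 0.35×1.8 = 10.9 V.
V_CE = 10.9 V > 0.2 V confirms active-region operation.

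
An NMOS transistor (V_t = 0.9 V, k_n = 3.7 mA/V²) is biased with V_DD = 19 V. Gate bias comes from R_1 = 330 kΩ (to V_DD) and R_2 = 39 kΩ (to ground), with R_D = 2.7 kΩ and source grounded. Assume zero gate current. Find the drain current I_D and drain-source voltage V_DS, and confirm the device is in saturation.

I_D ≈ 2.3 mA, V_DS ≈ 13 V

V_G = V_DD·R_2/(R_1+R_2) = 19×39/369 = 2.01 V. With the source grounded, V_GS = V_G = 2.01 V.
Assume saturation: I_D = (k_n/2)(V_GS − V_t)² = (3.7/2)×(2.01 − 0.9)² = 1.85×1.11² = 2.27 mA.
V_DS = V_DD − I_D·R_D = 19 − 2.27×2.7 = 12.9 V.
Saturation requires V_DS ≥ V_GS − V_t = 1.11 V; 12.9 ≥ 1.11 ✓.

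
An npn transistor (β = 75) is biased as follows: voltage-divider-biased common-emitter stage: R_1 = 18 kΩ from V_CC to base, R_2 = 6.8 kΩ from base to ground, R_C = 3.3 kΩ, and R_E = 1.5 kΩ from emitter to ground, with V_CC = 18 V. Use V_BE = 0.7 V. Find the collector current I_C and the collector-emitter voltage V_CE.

I_C ≈ 2.7 mA, V_CE ≈ 5.1 V

Thevenize the base divider: V_Th = V_CC·R_2/(R_1+R_2) = 18×6.8/24.8 = 4.94 V, R_Th = R_1‖R_2 = 4.94 kΩ.
Base-emitter loop: V_Th = I_B·R_Th + V_BE + (β+1)I_B·R_E, so I_B = (4.94 − 0.7) / (4.94 + 76×1.5) = 0.0356 mA.
I_C = β·I_B = 75×0.0356 = 2.67 mA, and I_E = (β+1)I_B = 2.71 mA.
V_CE = V_CC − I_C·R_C − I_E·R_E = 18 − 2.67×3.3 − 2.71×1.5 = 5.13 V.
V_CE = 5.13 V > 0.2 V confirms active-region operation.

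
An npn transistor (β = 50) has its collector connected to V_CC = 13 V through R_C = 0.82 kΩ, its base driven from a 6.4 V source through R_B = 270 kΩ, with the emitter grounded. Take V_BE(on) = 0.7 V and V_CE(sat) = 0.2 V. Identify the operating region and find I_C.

Assume active. Base-emitter loop: I_B = (V_BB − V_BE)/R_B = (6.4 − 0.7)/270 = 0.0211 mA.
I_C = β·I_B = 50×0.0211 = 1.06 mA.
V_CE = V_CC − I_C·R_C = 13 − 1.06×0.82 = 12.1 V > V_CE(sat), so the active-region assumption holds.

active; I_C ≈ 1.1 mA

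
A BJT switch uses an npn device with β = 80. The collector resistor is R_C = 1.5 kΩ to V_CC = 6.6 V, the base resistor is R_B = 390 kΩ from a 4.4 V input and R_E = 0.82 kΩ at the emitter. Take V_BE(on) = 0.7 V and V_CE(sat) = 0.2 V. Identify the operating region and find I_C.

Assume active. Base-emitter loop: I_B = (V_BB − V_BE)/(R_B + (β+1)R_E) = (4.4 − 0.7)/(390 + 81×0.82) = 0.00811 mA.
I_C = β·I_B = 80×0.00811 = 0.649 mA.
V_CE = V_CC − I_C·R_C − I_E·R_E = 6.6 − 0.649×1.5 − 0.657×0.82 = 5.09 V > V_CE(sat), so the active-region assumption holds.

active; I_C ≈ 0.65 mA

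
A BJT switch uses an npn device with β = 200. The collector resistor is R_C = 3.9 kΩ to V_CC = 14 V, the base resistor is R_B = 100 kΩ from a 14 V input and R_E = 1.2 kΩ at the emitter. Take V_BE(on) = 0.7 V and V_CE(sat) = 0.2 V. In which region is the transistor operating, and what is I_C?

Assume active: I_B = (14 − 0.7)/(100 + 201×1.2) = 0.039 mA, I_C = β·I_B = 7.8 mA.
Then V_CE = 14 − 7.8×3.9 − 7.83×1.2 = -25.8 V < 0.2 V — the active assumption fails.
Re-solve with V_CE = 0.2 V. KCL at the emitter: V_E/R_E = (V_BB−0.7−V_E)/R_B + (V_CC−0.2−V_E)/R_C, giving V_E = 3.34 V.
I_C = (V_CC − 0.2 − V_E)/R_C = (13.8 − 3.34)/3.9 = 2.68 mA.
Check: I_B = (13.3 − 3.34)/100 = 0.0996 mA, and β·I_B = 19.9 mA > I_C, confirming saturation.

saturation; I_C ≈ 2.7 mA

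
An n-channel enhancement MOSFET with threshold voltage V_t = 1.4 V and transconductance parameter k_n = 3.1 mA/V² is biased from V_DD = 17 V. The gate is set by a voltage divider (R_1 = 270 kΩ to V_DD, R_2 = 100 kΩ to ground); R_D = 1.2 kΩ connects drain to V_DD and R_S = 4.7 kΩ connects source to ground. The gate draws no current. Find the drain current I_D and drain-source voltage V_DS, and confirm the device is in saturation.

V_G = V_DD·R_2/(R_1+R_2) = 17×100/370 = 4.59 V.
Assume saturation: I_D = (k_n/2)(V_GS − V_t)² with V_GS = V_G − I_D·R_S = 4.59 − 4.7·I_D.
Substituting gives 34.2·I_D² − 47.5·I_D + 15.8 = 0, with roots I_D = 0.553 or 0.836 mA.
The root I_D = 0.836 mA gives V_GS = 0.666 V ≤ V_t, so take I_D = 0.553 mA.
Then V_GS = 2 V and V_DS = V_DD − I_D(R_D+R_S) = 17 − 0.553×5.9 = 13.7 V.
Saturation requires V_DS ≥ V_GS − V_t = 0.597 V; 13.7 ≥ 0.597 ✓.

I_D ≈ 0.55 mA, V_DS ≈ 14 V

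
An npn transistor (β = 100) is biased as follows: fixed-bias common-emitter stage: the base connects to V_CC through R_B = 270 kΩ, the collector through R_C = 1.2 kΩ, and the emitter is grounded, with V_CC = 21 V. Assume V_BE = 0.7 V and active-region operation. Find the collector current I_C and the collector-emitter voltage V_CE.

I_C ≈ 7.5 mA, V_CE ≈ 12 V

Base loop: V_CC = I_B·R_B + V_BE, so I_B = (21 − 0.7)/270 kΩ = 0.0752 mA.
In the active region I_C = β·I_B = 100 × 0.0752 = 7.52 mA.
Collector loop: V_CE = V_CC − I_C·R_C = 21 − 7.52×1.2 = 12 V.
Since V_CE = 12 V > V_CE(sat) ≈ 0.2 V, the transistor is in the active region as assumed.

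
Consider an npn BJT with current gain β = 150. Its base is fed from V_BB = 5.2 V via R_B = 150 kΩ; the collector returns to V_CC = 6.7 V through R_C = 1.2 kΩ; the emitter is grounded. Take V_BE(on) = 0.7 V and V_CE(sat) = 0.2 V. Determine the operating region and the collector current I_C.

active; I_C ≈ 4.5 mA

Assume active. Base-emitter loop: I_B = (V_BB − V_BE)/R_B = (5.2 − 0.7)/150 = 0.03 mA.
I_C = β·I_B = 150×0.03 = 4.5 mA.
V_CE = V_CC − I_C·R_C = 6.7 − 4.5×1.2 = 1.3 V > V_CE(sat), so the active-region assumption holds.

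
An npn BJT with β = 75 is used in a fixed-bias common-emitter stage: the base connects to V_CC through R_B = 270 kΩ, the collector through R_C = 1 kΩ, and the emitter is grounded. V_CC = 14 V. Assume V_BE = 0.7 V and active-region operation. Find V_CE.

V_CE ≈ 10 V

Base loop: V_CC = I_B·R_B + V_BE, so I_B = (14 − 0.7)/270 kΩ = 0.0493 mA.
In the active region I_C = β·I_B = 75 × 0.0493 = 3.69 mA.
Collector loop: V_CE = V_CC − I_C·R_C = 14 − 3.69×1 = 10.3 V.
Since V_CE = 10.3 V > V_CE(sat) ≈ 0.2 V, the transistor is in the active region as assumed.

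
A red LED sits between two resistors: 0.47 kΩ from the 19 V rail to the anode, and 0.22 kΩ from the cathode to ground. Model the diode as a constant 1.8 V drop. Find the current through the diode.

The two resistors are in series with the diode, so KVL gives 19 = I·0.47 + 1.8 + I·0.22.
I = (19 − 1.8) / (0.47 + 0.22) kΩ = 17.2 / 0.69 = 24.9 mA.

I ≈ 25 mA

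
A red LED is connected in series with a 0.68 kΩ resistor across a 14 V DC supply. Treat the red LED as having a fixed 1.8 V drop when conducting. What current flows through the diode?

KVL around the loop: 14 = V_D + I·R = 1.8 + I × 0.68 kΩ.
So I = (14 − 1.8) / 0.68 kΩ = 12.2 / 0.68 = 17.9 mA.

I ≈ 18 mA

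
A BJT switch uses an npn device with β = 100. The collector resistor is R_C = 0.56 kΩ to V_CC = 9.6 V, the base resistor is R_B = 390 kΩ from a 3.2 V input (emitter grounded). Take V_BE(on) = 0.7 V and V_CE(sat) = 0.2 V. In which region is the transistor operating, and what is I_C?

active; I_C ≈ 0.64 mA

Assume active. Base-emitter loop: I_B = (V_BB − V_BE)/R_B = (3.2 − 0.7)/390 = 0.00641 mA.
I_C = β·I_B = 100×0.00641 = 0.641 mA.
V_CE = V_CC − I_C·R_C = 9.6 − 0.641×0.56 = 9.24 V > V_CE(sat), so the active-region assumption holds.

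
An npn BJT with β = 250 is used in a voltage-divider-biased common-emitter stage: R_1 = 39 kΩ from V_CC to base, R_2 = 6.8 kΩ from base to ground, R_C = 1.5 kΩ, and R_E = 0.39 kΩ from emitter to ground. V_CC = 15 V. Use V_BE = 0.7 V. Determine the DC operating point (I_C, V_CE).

Thevenize the base divider: V_Th = V_CC·R_2/(R_1+R_2) = 15×6.8/45.8 = 2.23 V, R_Th = R_1‖R_2 = 5.79 kΩ.
Base-emitter loop: V_Th = I_B·R_Th + V_BE + (β+1)I_B·R_E, so I_B = (2.23 − 0.7) / (5.79 + 251×0.39) = 0.0147 mA.
I_C = β·I_B = 250×0.0147 = 3.68 mA, and I_E = (β+1)I_B = 3.7 mA.
V_CE = V_CC − I_C·R_C − I_E·R_E = 15 − 3.68×1.5 − 3.7×0.39 = 8.03 V.
V_CE = 8.03 V > 0.2 V confirms active-region operation.

I_C ≈ 3.7 mA, V_CE ≈ 8 V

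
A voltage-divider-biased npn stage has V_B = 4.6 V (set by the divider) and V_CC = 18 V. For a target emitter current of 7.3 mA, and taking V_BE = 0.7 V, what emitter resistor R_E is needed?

V_E = V_B − V_BE = 4.6 − 0.7 = 3.9 V.
R_E = V_E / I_E = 3.9 / 7.3 = 0.534 kΩ.

R_E ≈ 0.53 kΩ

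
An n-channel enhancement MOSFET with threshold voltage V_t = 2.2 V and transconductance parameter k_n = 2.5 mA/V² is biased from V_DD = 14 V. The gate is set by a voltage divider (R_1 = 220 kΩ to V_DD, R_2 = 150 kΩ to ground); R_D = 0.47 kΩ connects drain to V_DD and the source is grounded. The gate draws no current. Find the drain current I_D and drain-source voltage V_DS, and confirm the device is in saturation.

I_D ≈ 15 mA, V_DS ≈ 6.9 V

V_G = V_DD·R_2/(R_1+R_2) = 14×150/370 = 5.68 V. With the source grounded, V_GS = V_G = 5.68 V.
Assume saturation: I_D = (k_n/2)(V_GS − V_t)² = (2.5/2)×(5.68 − 2.2)² = 1.25×3.48² = 15.1 mA.
V_DS = V_DD − I_D·R_D = 14 − 15.1×0.47 = 6.9 V.
Saturation requires V_DS ≥ V_GS − V_t = 3.48 V; 6.9 ≥ 3.48 ✓.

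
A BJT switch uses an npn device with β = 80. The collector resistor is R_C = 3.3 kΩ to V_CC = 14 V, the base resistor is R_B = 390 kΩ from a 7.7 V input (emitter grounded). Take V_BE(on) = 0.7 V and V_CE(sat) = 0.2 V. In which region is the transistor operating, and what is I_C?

active; I_C ≈ 1.4 mA

Assume active. Base-emitter loop: I_B = (V_BB − V_BE)/R_B = (7.7 − 0.7)/390 = 0.0179 mA.
I_C = β·I_B = 80×0.0179 = 1.44 mA.
V_CE = V_CC − I_C·R_C = 14 − 1.44×3.3 = 9.26 V > V_CE(sat), so the active-region assumption holds.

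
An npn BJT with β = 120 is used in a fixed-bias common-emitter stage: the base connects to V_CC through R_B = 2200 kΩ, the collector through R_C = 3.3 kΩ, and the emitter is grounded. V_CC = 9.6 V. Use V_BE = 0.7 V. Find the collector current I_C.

I_C ≈ 0.49 mA

Base loop: V_CC = I_B·R_B + V_BE, so I_B = (9.6 − 0.7)/2200 kΩ = 0.00405 mA.
In the active region I_C = β·I_B = 120 × 0.00405 = 0.485 mA.
Collector loop: V_CE = V_CC − I_C·R_C = 9.6 − 0.485×3.3 = 8 V.
Since V_CE = 8 V > V_CE(sat) ≈ 0.2 V, the transistor is in the active region as assumed.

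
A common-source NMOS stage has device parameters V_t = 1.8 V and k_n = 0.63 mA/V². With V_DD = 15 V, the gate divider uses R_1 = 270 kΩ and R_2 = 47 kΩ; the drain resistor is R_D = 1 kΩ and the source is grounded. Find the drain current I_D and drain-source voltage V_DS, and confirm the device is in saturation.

I_D ≈ 0.057 mA, V_DS ≈ 15 V

V_G = V_DD·R_2/(R_1+R_2) = 15×47/317 = 2.22 V. With the source grounded, V_GS = V_G = 2.22 V.
Assume saturation: I_D = (k_n/2)(V_GS − V_t)² = (0.63/2)×(2.22 − 1.8)² = 0.315×0.424² = 0.0566 mA.
V_DS = V_DD − I_D·R_D = 15 − 0.0566×1 = 14.9 V.
Saturation requires V_DS ≥ V_GS − V_t = 0.424 V; 14.9 ≥ 0.424 ✓.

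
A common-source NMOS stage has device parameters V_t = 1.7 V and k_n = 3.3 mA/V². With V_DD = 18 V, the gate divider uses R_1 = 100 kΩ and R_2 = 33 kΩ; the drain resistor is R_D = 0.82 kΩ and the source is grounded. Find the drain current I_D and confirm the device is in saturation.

I_D ≈ 13 mA

V_G = V_DD·R_2/(R_1+R_2) = 18×33/133 = 4.47 V. With the source grounded, V_GS = V_G = 4.47 V.
Assume saturation: I_D = (k_n/2)(V_GS − V_t)² = (3.3/2)×(4.47 − 1.7)² = 1.65×2.77² = 12.6 mA.
V_DS = V_DD − I_D·R_D = 18 − 12.6×0.82 = 7.65 V.
Saturation requires V_DS ≥ V_GS − V_t = 2.77 V; 7.65 ≥ 2.77 ✓.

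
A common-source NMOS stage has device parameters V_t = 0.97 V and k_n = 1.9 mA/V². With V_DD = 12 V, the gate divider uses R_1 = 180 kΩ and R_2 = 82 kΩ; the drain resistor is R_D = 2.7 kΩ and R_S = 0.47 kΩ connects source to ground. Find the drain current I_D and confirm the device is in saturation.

V_G = V_DD·R_2/(R_1+R_2) = 12×82/262 = 3.76 V.
Assume saturation: I_D = (k_n/2)(V_GS − V_t)² with V_GS = V_G − I_D·R_S = 3.76 − 0.47·I_D.
Substituting gives 0.21·I_D² − 3.49·I_D + 7.37 = 0, with roots I_D = 2.49 or 14.1 mA.
The root I_D = 14.1 mA gives V_GS = -2.89 V ≤ V_t, so take I_D = 2.49 mA.
Then V_GS = 2.59 V and V_DS = V_DD − I_D(R_D+R_S) = 12 − 2.49×3.17 = 4.12 V.
Saturation requires V_DS ≥ V_GS − V_t = 1.62 V; 4.12 ≥ 1.62 ✓.

I_D ≈ 2.5 mA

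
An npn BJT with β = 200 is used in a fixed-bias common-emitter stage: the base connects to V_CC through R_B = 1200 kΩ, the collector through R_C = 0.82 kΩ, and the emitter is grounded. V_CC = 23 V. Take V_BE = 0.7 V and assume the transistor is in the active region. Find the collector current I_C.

I_C ≈ 3.7 mA

Base loop: V_CC = I_B·R_B + V_BE, so I_B = (23 − 0.7)/1200 kΩ = 0.0186 mA.
In the active region I_C = β·I_B = 200 × 0.0186 = 3.72 mA.
Collector loop: V_CE = V_CC − I_C·R_C = 23 − 3.72×0.82 = 20 V.
Since V_CE = 20 V > V_CE(sat) ≈ 0.2 V, the transistor is in the active region as assumed.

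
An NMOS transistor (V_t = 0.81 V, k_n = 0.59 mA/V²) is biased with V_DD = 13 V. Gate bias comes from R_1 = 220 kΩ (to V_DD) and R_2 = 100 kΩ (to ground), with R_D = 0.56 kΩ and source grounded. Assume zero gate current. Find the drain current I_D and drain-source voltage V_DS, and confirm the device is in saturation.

I_D ≈ 3.1 mA, V_DS ≈ 11 V

V_G = V_DD·R_2/(R_1+R_2) = 13×100/320 = 4.06 V. With the source grounded, V_GS = V_G = 4.06 V.
Assume saturation: I_D = (k_n/2)(V_GS − V_t)² = (0.59/2)×(4.06 − 0.81)² = 0.295×3.25² = 3.12 mA.
V_DS = V_DD − I_D·R_D = 13 − 3.12×0.56 = 11.3 V.
Saturation requires V_DS ≥ V_GS − V_t = 3.25 V; 11.3 ≥ 3.25 ✓.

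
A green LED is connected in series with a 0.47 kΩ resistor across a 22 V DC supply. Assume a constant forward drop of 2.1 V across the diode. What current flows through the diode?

I ≈ 42 mA

KVL around the loop: 22 = V_D + I·R = 2.1 + I × 0.47 kΩ.
So I = (22 − 2.1) / 0.47 kΩ = 19.9 / 0.47 = 42.3 mA.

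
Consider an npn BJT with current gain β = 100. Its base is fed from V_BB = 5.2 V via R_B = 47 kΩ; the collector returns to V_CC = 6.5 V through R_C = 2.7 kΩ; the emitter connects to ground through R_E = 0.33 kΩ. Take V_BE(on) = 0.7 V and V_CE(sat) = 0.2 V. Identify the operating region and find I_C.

Assume active: I_B = (5.2 − 0.7)/(47 + 101×0.33) = 0.056 mA, I_C = β·I_B = 5.6 mA.
Then V_CE = 6.5 − 5.6×2.7 − 5.66×0.33 = -10.5 V < 0.2 V — the active assumption fails.
Re-solve with V_CE = 0.2 V. KCL at the emitter: V_E/R_E = (V_BB−0.7−V_E)/R_B + (V_CC−0.2−V_E)/R_C, giving V_E = 0.71 V.
I_C = (V_CC − 0.2 − V_E)/R_C = (6.3 − 0.71)/2.7 = 2.07 mA.
Check: I_B = (4.5 − 0.71)/47 = 0.0806 mA, and β·I_B = 8.06 mA > I_C, confirming saturation.

saturation; I_C ≈ 2.1 mA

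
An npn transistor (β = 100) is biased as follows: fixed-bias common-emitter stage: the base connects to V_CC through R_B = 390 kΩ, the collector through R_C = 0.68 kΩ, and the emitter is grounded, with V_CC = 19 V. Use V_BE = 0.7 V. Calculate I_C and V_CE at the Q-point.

Base loop: V_CC = I_B·R_B + V_BE, so I_B = (19 − 0.7)/390 kΩ = 0.0469 mA.
In the active region I_C = β·I_B = 100 × 0.0469 = 4.69 mA.
Collector loop: V_CE = V_CC − I_C·R_C = 19 − 4.69×0.68 = 15.8 V.
Since V_CE = 15.8 V > V_CE(sat) ≈ 0.2 V, the transistor is in the active region as assumed.

I_C ≈ 4.7 mA, V_CE ≈ 16 V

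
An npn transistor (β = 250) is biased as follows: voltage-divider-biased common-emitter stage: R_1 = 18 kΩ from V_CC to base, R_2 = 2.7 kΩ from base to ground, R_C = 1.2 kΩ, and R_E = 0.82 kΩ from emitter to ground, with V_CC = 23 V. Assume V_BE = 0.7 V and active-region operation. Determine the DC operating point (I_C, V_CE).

Thevenize the base divider: V_Th = V_CC·R_2/(R_1+R_2) = 23×2.7/20.7 = 3 V, R_Th = R_1‖R_2 = 2.35 kΩ.
Base-emitter loop: V_Th = I_B·R_Th + V_BE + (β+1)I_B·R_E, so I_B = (3 − 0.7) / (2.35 + 251×0.82) = 0.011 mA.
I_C = β·I_B = 250×0.011 = 2.76 mA, and I_E = (β+1)I_B = 2.77 mA.
V_CE = V_CC − I_C·R_C − I_E·R_E = 23 − 2.76×1.2 − 2.77×0.82 = 17.4 V.
V_CE = 17.4 V > 0.2 V confirms active-region operation.

I_C ≈ 2.8 mA, V_CE ≈ 17 V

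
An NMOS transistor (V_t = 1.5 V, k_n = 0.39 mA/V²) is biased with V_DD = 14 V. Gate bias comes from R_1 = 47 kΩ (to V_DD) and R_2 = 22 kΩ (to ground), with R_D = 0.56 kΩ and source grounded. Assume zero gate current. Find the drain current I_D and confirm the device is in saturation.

V_G = V_DD·R_2/(R_1+R_2) = 14×22/69 = 4.46 V. With the source grounded, V_GS = V_G = 4.46 V.
Assume saturation: I_D = (k_n/2)(V_GS − V_t)² = (0.39/2)×(4.46 − 1.5)² = 0.195×2.96² = 1.71 mA.
V_DS = V_DD − I_D·R_D = 14 − 1.71×0.56 = 13 V.
Saturation requires V_DS ≥ V_GS − V_t = 2.96 V; 13 ≥ 2.96 ✓.

I_D ≈ 1.7 mA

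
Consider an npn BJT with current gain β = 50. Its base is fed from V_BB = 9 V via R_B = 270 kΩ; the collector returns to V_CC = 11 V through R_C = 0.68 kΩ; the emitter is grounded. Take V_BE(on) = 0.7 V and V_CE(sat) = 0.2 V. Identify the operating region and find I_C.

Assume active. Base-emitter loop: I_B = (V_BB − V_BE)/R_B = (9 − 0.7)/270 = 0.0307 mA.
I_C = β·I_B = 50×0.0307 = 1.54 mA.
V_CE = V_CC − I_C·R_C = 11 − 1.54×0.68 = 9.95 V > V_CE(sat), so the active-region assumption holds.

active; I_C ≈ 1.5 mA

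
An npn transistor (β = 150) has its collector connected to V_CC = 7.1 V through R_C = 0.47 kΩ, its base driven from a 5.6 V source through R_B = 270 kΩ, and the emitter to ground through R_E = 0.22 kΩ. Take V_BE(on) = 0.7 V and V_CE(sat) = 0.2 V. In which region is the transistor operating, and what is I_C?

Assume active. Base-emitter loop: I_B = (V_BB − V_BE)/(R_B + (β+1)R_E) = (5.6 − 0.7)/(270 + 151×0.22) = 0.0162 mA.
I_C = β·I_B = 150×0.0162 = 2.42 mA.
V_CE = V_CC − I_C·R_C − I_E·R_E = 7.1 − 2.42×0.47 − 2.44×0.22 = 5.42 V > V_CE(sat), so the active-region assumption holds.

active; I_C ≈ 2.4 mA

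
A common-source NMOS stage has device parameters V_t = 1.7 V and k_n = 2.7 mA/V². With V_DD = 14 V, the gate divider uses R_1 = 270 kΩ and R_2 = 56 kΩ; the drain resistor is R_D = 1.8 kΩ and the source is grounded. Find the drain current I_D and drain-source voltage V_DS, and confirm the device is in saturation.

I_D ≈ 0.67 mA, V_DS ≈ 13 V

V_G = V_DD·R_2/(R_1+R_2) = 14×56/326 = 2.4 V. With the source grounded, V_GS = V_G = 2.4 V.
Assume saturation: I_D = (k_n/2)(V_GS − V_t)² = (2.7/2)×(2.4 − 1.7)² = 1.35×0.705² = 0.671 mA.
V_DS = V_DD − I_D·R_D = 14 − 0.671×1.8 = 12.8 V.
Saturation requires V_DS ≥ V_GS − V_t = 0.705 V; 12.8 ≥ 0.705 ✓.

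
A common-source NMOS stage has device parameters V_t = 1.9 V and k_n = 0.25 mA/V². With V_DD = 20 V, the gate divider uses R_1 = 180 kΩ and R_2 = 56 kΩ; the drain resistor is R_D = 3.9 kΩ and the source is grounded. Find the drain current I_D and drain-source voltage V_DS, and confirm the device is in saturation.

I_D ≈ 1 mA, V_DS ≈ 16 V

V_G = V_DD·R_2/(R_1+R_2) = 20×56/236 = 4.75 V. With the source grounded, V_GS = V_G = 4.75 V.
Assume saturation: I_D = (k_n/2)(V_GS − V_t)² = (0.25/2)×(4.75 − 1.9)² = 0.125×2.85² = 1.01 mA.
V_DS = V_DD − I_D·R_D = 20 − 1.01×3.9 = 16.1 V.
Saturation requires V_DS ≥ V_GS − V_t = 2.85 V; 16.1 ≥ 2.85 ✓.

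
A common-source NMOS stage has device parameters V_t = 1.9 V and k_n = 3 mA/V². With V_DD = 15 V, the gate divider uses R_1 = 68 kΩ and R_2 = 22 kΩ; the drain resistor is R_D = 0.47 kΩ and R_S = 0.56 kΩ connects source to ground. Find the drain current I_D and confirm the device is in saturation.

V_G = V_DD·R_2/(R_1+R_2) = 15×22/90 = 3.67 V.
Assume saturation: I_D = (k_n/2)(V_GS − V_t)² with V_GS = V_G − I_D·R_S = 3.67 − 0.56·I_D.
Substituting gives 0.47·I_D² − 3.97·I_D + 4.68 = 0, with roots I_D = 1.42 or 7.02 mA.
The root I_D = 7.02 mA gives V_GS = -0.263 V ≤ V_t, so take I_D = 1.42 mA.
Then V_GS = 2.87 V and V_DS = V_DD − I_D(R_D+R_S) = 15 − 1.42×1.03 = 13.5 V.
Saturation requires V_DS ≥ V_GS − V_t = 0.972 V; 13.5 ≥ 0.972 ✓.

I_D ≈ 1.4 mA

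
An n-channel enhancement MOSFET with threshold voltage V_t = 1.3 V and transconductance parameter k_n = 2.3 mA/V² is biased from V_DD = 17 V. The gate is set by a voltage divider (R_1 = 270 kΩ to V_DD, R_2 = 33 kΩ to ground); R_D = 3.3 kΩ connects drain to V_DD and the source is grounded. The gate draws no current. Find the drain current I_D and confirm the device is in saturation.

V_G = V_DD·R_2/(R_1+R_2) = 17×33/303 = 1.85 V. With the source grounded, V_GS = V_G = 1.85 V.
Assume saturation: I_D = (k_n/2)(V_GS − V_t)² = (2.3/2)×(1.85 − 1.3)² = 1.15×0.551² = 0.35 mA.
V_DS = V_DD − I_D·R_D = 17 − 0.35×3.3 = 15.8 V.
Saturation requires V_DS ≥ V_GS − V_t = 0.551 V; 15.8 ≥ 0.551 ✓.

I_D ≈ 0.35 mA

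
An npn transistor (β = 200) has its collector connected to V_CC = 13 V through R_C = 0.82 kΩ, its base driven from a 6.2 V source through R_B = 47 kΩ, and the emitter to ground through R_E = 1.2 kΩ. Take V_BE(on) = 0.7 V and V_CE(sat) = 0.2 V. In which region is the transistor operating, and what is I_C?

active; I_C ≈ 3.8 mA

Assume active. Base-emitter loop: I_B = (V_BB − V_BE)/(R_B + (β+1)R_E) = (6.2 − 0.7)/(47 + 201×1.2) = 0.0191 mA.
I_C = β·I_B = 200×0.0191 = 3.82 mA.
V_CE = V_CC − I_C·R_C − I_E·R_E = 13 − 3.82×0.82 − 3.84×1.2 = 5.27 V > V_CE(sat), so the active-region assumption holds.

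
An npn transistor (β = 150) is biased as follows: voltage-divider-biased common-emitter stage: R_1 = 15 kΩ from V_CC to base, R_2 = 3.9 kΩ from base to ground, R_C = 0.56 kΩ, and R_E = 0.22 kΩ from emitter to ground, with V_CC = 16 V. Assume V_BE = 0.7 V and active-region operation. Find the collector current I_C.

I_C ≈ 11 mA

Thevenize the base divider: V_Th = V_CC·R_2/(R_1+R_2) = 16×3.9/18.9 = 3.3 V, R_Th = R_1‖R_2 = 3.1 kΩ.
Base-emitter loop: V_Th = I_B·R_Th + V_BE + (β+1)I_B·R_E, so I_B = (3.3 − 0.7) / (3.1 + 151×0.22) = 0.0716 mA.
I_C = β·I_B = 150×0.0716 = 10.7 mA, and I_E = (β+1)I_B = 10.8 mA.
V_CE = V_CC − I_C·R_C − I_E·R_E = 16 − 10.7×0.56 − 10.8×0.22 = 7.6 V.
V_CE = 7.6 V > 0.2 V confirms active-region operation.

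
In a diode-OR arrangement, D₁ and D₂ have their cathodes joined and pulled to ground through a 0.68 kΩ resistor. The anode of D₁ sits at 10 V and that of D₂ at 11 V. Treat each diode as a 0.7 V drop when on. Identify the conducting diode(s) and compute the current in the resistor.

Assume both conduct. Then node N would need to be at both 10−0.7 = 9.3 V and 11−0.7 = 10.3 V, which is impossible.
Assume only D₂ conducts: V_N = 11 − 0.7 = 10.3 V, so I_R = 10.3/0.68 = 15.1 mA.
Check D₁: its anode-to-cathode voltage is 10 − 10.3 = -0.3 V < 0.7 V, so it is off. The assumption is consistent.

Only D₂ conducts; I_R ≈ 15 mA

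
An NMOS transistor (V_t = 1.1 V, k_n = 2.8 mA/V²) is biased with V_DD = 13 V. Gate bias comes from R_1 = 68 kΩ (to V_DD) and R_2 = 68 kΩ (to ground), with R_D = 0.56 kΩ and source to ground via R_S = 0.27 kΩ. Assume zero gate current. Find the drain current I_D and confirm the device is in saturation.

V_G = V_DD·R_2/(R_1+R_2) = 13×68/136 = 6.5 V.
Assume saturation: I_D = (k_n/2)(V_GS − V_t)² with V_GS = V_G − I_D·R_S = 6.5 − 0.27·I_D.
Substituting gives 0.102·I_D² − 5.08·I_D + 40.8 = 0, with roots I_D = 10.1 or 39.7 mA.
The root I_D = 39.7 mA gives V_GS = -4.23 V ≤ V_t, so take I_D = 10.1 mA.
Then V_GS = 3.78 V and V_DS = V_DD − I_D(R_D+R_S) = 13 − 10.1×0.83 = 4.64 V.
Saturation requires V_DS ≥ V_GS − V_t = 2.68 V; 4.64 ≥ 2.68 ✓.

I_D ≈ 10 mA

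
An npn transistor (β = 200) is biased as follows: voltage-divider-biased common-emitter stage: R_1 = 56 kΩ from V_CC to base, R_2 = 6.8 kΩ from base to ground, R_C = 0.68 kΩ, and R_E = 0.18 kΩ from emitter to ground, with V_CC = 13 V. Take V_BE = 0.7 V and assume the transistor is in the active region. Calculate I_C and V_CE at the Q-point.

I_C ≈ 3.4 mA, V_CE ≈ 10 V

Thevenize the base divider: V_Th = V_CC·R_2/(R_1+R_2) = 13×6.8/62.8 = 1.41 V, R_Th = R_1‖R_2 = 6.06 kΩ.
Base-emitter loop: V_Th = I_B·R_Th + V_BE + (β+1)I_B·R_E, so I_B = (1.41 − 0.7) / (6.06 + 201×0.18) = 0.0168 mA.
I_C = β·I_B = 200×0.0168 = 3.35 mA, and I_E = (β+1)I_B = 3.37 mA.
V_CE = V_CC − I_C·R_C − I_E·R_E = 13 − 3.35×0.68 − 3.37×0.18 = 10.1 V.
V_CE = 10.1 V > 0.2 V confirms active-region operation.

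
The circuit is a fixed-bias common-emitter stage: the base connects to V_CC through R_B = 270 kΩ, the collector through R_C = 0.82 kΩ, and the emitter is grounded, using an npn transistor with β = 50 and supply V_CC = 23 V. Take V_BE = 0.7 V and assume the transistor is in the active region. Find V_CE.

V_CE ≈ 20 V

Base loop: V_CC = I_B·R_B + V_BE, so I_B = (23 − 0.7)/270 kΩ = 0.0826 mA.
In the active region I_C = β·I_B = 50 × 0.0826 = 4.13 mA.
Collector loop: V_CE = V_CC − I_C·R_C = 23 − 4.13×0.82 = 19.6 V.
Since V_CE = 19.6 V > V_CE(sat) ≈ 0.2 V, the transistor is in the active region as assumed.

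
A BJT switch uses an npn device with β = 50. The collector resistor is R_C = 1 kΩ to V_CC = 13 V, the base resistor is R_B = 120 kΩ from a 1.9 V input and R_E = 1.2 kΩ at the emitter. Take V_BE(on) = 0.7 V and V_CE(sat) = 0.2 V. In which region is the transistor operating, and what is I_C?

active; I_C ≈ 0.33 mA

Assume active. Base-emitter loop: I_B = (V_BB − V_BE)/(R_B + (β+1)R_E) = (1.9 − 0.7)/(120 + 51×1.2) = 0.00662 mA.
I_C = β·I_B = 50×0.00662 = 0.331 mA.
V_CE = V_CC − I_C·R_C − I_E·R_E = 13 − 0.331×1 − 0.338×1.2 = 12.3 V > V_CE(sat), so the active-region assumption holds.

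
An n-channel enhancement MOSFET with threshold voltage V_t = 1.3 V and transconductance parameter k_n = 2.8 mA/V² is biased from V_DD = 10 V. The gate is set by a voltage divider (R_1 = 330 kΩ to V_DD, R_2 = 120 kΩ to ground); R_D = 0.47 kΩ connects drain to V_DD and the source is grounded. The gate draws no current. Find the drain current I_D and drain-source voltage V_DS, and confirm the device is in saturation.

I_D ≈ 2.6 mA, V_DS ≈ 8.8 V

V_G = V_DD·R_2/(R_1+R_2) = 10×120/450 = 2.67 V. With the source grounded, V_GS = V_G = 2.67 V.
Assume saturation: I_D = (k_n/2)(V_GS − V_t)² = (2.8/2)×(2.67 − 1.3)² = 1.4×1.37² = 2.61 mA.
V_DS = V_DD − I_D·R_D = 10 − 2.61×0.47 = 8.77 V.
Saturation requires V_DS ≥ V_GS − V_t = 1.37 V; 8.77 ≥ 1.37 ✓.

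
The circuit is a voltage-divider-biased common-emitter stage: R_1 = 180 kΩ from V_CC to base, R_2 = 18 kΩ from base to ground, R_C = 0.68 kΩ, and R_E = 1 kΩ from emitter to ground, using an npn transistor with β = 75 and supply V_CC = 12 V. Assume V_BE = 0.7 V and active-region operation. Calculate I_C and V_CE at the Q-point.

I_C ≈ 0.32 mA, V_CE ≈ 11 V

Thevenize the base divider: V_Th = V_CC·R_2/(R_1+R_2) = 12×18/198 = 1.09 V, R_Th = R_1‖R_2 = 16.4 kΩ.
Base-emitter loop: V_Th = I_B·R_Th + V_BE + (β+1)I_B·R_E, so I_B = (1.09 − 0.7) / (16.4 + 76×1) = 0.00423 mA.
I_C = β·I_B = 75×0.00423 = 0.317 mA, and I_E = (β+1)I_B = 0.322 mA.
V_CE = V_CC − I_C·R_C − I_E·R_E = 12 − 0.317×0.68 − 0.322×1 = 11.5 V.
V_CE = 11.5 V > 0.2 V confirms active-region operation.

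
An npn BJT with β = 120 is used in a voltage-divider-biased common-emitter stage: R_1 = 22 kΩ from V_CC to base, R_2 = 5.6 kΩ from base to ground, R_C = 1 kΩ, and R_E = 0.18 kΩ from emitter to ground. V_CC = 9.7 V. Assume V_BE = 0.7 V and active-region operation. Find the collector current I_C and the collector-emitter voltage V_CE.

I_C ≈ 5.8 mA, V_CE ≈ 2.8 V

Thevenize the base divider: V_Th = V_CC·R_2/(R_1+R_2) = 9.7×5.6/27.6 = 1.97 V, R_Th = R_1‖R_2 = 4.46 kΩ.
Base-emitter loop: V_Th = I_B·R_Th + V_BE + (β+1)I_B·R_E, so I_B = (1.97 − 0.7) / (4.46 + 121×0.18) = 0.0483 mA.
I_C = β·I_B = 120×0.0483 = 5.8 mA, and I_E = (β+1)I_B = 5.85 mA.
V_CE = V_CC − I_C·R_C − I_E·R_E = 9.7 − 5.8×1 − 5.85×0.18 = 2.85 V.
V_CE = 2.85 V > 0.2 V confirms active-region operation.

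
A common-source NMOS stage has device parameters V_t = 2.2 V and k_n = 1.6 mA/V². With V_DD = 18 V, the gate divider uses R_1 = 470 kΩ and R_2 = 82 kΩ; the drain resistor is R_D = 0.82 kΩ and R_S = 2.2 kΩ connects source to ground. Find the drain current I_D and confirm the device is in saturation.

V_G = V_DD·R_2/(R_1+R_2) = 18×82/552 = 2.67 V.
Assume saturation: I_D = (k_n/2)(V_GS − V_t)² with V_GS = V_G − I_D·R_S = 2.67 − 2.2·I_D.
Substituting gives 3.87·I_D² − 2.67·I_D + 0.18 = 0, with roots I_D = 0.0756 or 0.613 mA.
The root I_D = 0.613 mA gives V_GS = 1.32 V ≤ V_t, so take I_D = 0.0756 mA.
Then V_GS = 2.51 V and V_DS = V_DD − I_D(R_D+R_S) = 18 − 0.0756×3.02 = 17.8 V.
Saturation requires V_DS ≥ V_GS − V_t = 0.307 V; 17.8 ≥ 0.307 ✓.

I_D ≈ 0.076 mA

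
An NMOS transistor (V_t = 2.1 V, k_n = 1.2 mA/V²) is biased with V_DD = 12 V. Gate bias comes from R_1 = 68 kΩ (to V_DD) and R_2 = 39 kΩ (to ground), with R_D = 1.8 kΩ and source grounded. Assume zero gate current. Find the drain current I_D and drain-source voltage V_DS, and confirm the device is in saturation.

V_G = V_DD·R_2/(R_1+R_2) = 12×39/107 = 4.37 V. With the source grounded, V_GS = V_G = 4.37 V.
Assume saturation: I_D = (k_n/2)(V_GS − V_t)² = (1.2/2)×(4.37 − 2.1)² = 0.6×2.27² = 3.1 mA.
V_DS = V_DD − I_D·R_D = 12 − 3.1×1.8 = 6.42 V.
Saturation requires V_DS ≥ V_GS − V_t = 2.27 V; 6.42 ≥ 2.27 ✓.

I_D ≈ 3.1 mA, V_DS ≈ 6.4 V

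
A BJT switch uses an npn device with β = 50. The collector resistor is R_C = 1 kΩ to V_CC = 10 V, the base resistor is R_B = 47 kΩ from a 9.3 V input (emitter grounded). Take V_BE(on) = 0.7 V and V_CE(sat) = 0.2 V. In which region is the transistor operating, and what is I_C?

active; I_C ≈ 9.1 mA

Assume active. Base-emitter loop: I_B = (V_BB − V_BE)/R_B = (9.3 − 0.7)/47 = 0.183 mA.
I_C = β·I_B = 50×0.183 = 9.15 mA.
V_CE = V_CC − I_C·R_C = 10 − 9.15×1 = 0.851 V > V_CE(sat), so the active-region assumption holds.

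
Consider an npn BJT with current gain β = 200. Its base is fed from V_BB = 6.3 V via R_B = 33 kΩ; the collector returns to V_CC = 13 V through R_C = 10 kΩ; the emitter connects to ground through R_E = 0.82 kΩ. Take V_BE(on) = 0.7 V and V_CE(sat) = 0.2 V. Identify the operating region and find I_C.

saturation; I_C ≈ 1.2 mA

Assume active: I_B = (6.3 − 0.7)/(33 + 201×0.82) = 0.0283 mA, I_C = β·I_B = 5.66 mA.
Then V_CE = 13 − 5.66×10 − 5.69×0.82 = -48.3 V < 0.2 V — the active assumption fails.
Re-solve with V_CE = 0.2 V. KCL at the emitter: V_E/R_E = (V_BB−0.7−V_E)/R_B + (V_CC−0.2−V_E)/R_C, giving V_E = 1.07 V.
I_C = (V_CC − 0.2 − V_E)/R_C = (12.8 − 1.07)/10 = 1.17 mA.
Check: I_B = (5.6 − 1.07)/33 = 0.137 mA, and β·I_B = 27.4 mA > I_C, confirming saturation.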